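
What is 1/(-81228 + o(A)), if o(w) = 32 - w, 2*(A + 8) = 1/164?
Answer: -328/26629665 ≈ -1.2317e-5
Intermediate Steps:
A = -2623/328 (A = -8 + (1/2)/164 = -8 + (1/2)*(1/164) = -8 + 1/328 = -2623/328 ≈ -7.9969)
1/(-81228 + o(A)) = 1/(-81228 + (32 - 1*(-2623/328))) = 1/(-81228 + (32 + 2623/328)) = 1/(-81228 + 13119/328) = 1/(-26629665/328) = -328/26629665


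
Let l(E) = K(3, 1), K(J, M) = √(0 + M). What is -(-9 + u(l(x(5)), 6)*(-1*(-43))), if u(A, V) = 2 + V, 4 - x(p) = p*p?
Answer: -335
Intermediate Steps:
K(J, M) = √M
x(p) = 4 - p² (x(p) = 4 - p*p = 4 - p²)
l(E) = 1 (l(E) = √1 = 1)
-(-9 + u(l(x(5)), 6)*(-1*(-43))) = -(-9 + (2 + 6)*(-1*(-43))) = -(-9 + 8*43) = -(-9 + 344) = -1*335 = -335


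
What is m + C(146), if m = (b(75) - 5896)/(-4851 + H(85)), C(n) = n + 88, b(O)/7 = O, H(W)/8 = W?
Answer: 981385/4171 ≈ 235.29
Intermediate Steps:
H(W) = 8*W
b(O) = 7*O
C(n) = 88 + n
m = 5371/4171 (m = (7*75 - 5896)/(-4851 + 8*85) = (525 - 5896)/(-4851 + 680) = -5371/(-4171) = -5371*(-1/4171) = 5371/4171 ≈ 1.2877)
m + C(146) = 5371/4171 + (88 + 146) = 5371/4171 + 234 = 981385/4171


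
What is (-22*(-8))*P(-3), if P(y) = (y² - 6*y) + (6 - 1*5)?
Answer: 4928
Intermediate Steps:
P(y) = 1 + y² - 6*y (P(y) = (y² - 6*y) + (6 - 5) = (y² - 6*y) + 1 = 1 + y² - 6*y)
(-22*(-8))*P(-3) = (-22*(-8))*(1 + (-3)² - 6*(-3)) = 176*(1 + 9 + 18) = 176*28 = 4928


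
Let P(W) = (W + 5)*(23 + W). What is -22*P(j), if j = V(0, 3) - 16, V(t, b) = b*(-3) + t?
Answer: -880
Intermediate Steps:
V(t, b) = t - 3*b (V(t, b) = -3*b + t = t - 3*b)
j = -25 (j = (0 - 3*3) - 16 = (0 - 9) - 16 = -9 - 16 = -25)
P(W) = (5 + W)*(23 + W)
-22*P(j) = -22*(115 + (-25)² + 28*(-25)) = -22*(115 + 625 - 700) = -22*40 = -880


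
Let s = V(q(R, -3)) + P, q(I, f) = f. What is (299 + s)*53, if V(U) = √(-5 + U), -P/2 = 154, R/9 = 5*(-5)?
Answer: -477 + 106*I*√2 ≈ -477.0 + 149.91*I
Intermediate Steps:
R = -225 (R = 9*(5*(-5)) = 9*(-25) = -225)
P = -308 (P = -2*154 = -308)
s = -308 + 2*I*√2 (s = √(-5 - 3) - 308 = √(-8) - 308 = 2*I*√2 - 308 = -308 + 2*I*√2 ≈ -308.0 + 2.8284*I)
(299 + s)*53 = (299 + (-308 + 2*I*√2))*53 = (-9 + 2*I*√2)*53 = -477 + 106*I*√2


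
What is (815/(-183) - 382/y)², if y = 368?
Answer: 34192817569/1133803584 ≈ 30.158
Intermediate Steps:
(815/(-183) - 382/y)² = (815/(-183) - 382/368)² = (815*(-1/183) - 382*1/368)² = (-815/183 - 191/184)² = (-184913/33672)² = 34192817569/1133803584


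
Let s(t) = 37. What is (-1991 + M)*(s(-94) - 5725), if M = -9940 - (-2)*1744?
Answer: 48023784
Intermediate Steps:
M = -6452 (M = -9940 - 1*(-3488) = -9940 + 3488 = -6452)
(-1991 + M)*(s(-94) - 5725) = (-1991 - 6452)*(37 - 5725) = -8443*(-5688) = 48023784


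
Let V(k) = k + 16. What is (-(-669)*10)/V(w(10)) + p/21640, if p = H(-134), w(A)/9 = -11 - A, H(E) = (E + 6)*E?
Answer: -17725538/467965 ≈ -37.878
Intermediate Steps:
H(E) = E*(6 + E) (H(E) = (6 + E)*E = E*(6 + E))
w(A) = -99 - 9*A (w(A) = 9*(-11 - A) = -99 - 9*A)
p = 17152 (p = -134*(6 - 134) = -134*(-128) = 17152)
V(k) = 16 + k
(-(-669)*10)/V(w(10)) + p/21640 = (-(-669)*10)/(16 + (-99 - 9*10)) + 17152/21640 = (-669*(-10))/(16 + (-99 - 90)) + 17152*(1/21640) = 6690/(16 - 189) + 2144/2705 = 6690/(-173) + 2144/2705 = 6690*(-1/173) + 2144/2705 = -6690/173 + 2144/2705 = -17725538/467965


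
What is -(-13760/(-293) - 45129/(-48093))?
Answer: -224994159/4697083 ≈ -47.901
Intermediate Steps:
-(-13760/(-293) - 45129/(-48093)) = -(-13760*(-1/293) - 45129*(-1/48093)) = -(13760/293 + 15043/16031) = -1*224994159/4697083 = -224994159/4697083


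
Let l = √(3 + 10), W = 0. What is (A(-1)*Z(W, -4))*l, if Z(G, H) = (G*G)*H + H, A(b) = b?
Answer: 4*√13 ≈ 14.422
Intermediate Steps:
Z(G, H) = H + H*G² (Z(G, H) = G²*H + H = H*G² + H = H + H*G²)
l = √13 ≈ 3.6056
(A(-1)*Z(W, -4))*l = (-(-4)*(1 + 0²))*√13 = (-(-4)*(1 + 0))*√13 = (-(-4))*√13 = (-1*(-4))*√13 = 4*√13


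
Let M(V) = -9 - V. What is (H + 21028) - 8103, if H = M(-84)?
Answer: 13000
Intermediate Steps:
H = 75 (H = -9 - 1*(-84) = -9 + 84 = 75)
(H + 21028) - 8103 = (75 + 21028) - 8103 = 21103 - 8103 = 13000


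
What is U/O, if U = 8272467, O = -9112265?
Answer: -8272467/9112265 ≈ -0.90784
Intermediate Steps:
U/O = 8272467/(-9112265) = 8272467*(-1/9112265) = -8272467/9112265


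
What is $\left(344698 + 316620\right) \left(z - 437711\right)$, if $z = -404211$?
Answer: $-556778173196$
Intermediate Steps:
$\left(344698 + 316620\right) \left(z - 437711\right) = \left(344698 + 316620\right) \left(-404211 - 437711\right) = 661318 \left(-841922\right) = -556778173196$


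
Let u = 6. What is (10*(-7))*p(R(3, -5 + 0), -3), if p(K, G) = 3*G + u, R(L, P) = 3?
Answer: 210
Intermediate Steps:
p(K, G) = 6 + 3*G (p(K, G) = 3*G + 6 = 6 + 3*G)
(10*(-7))*p(R(3, -5 + 0), -3) = (10*(-7))*(6 + 3*(-3)) = -70*(6 - 9) = -70*(-3) = 210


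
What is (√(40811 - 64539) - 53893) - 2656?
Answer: -56549 + 4*I*√1483 ≈ -56549.0 + 154.04*I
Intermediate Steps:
(√(40811 - 64539) - 53893) - 2656 = (√(-23728) - 53893) - 2656 = (4*I*√1483 - 53893) - 2656 = (-53893 + 4*I*√1483) - 2656 = -56549 + 4*I*√1483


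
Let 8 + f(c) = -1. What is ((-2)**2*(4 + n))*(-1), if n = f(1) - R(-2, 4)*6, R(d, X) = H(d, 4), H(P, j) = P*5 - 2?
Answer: -268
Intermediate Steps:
H(P, j) = -2 + 5*P (H(P, j) = 5*P - 2 = -2 + 5*P)
R(d, X) = -2 + 5*d
f(c) = -9 (f(c) = -8 - 1 = -9)
n = 63 (n = -9 - (-2 + 5*(-2))*6 = -9 - (-2 - 10)*6 = -9 - (-12)*6 = -9 - 1*(-72) = -9 + 72 = 63)
((-2)**2*(4 + n))*(-1) = ((-2)**2*(4 + 63))*(-1) = (4*67)*(-1) = 268*(-1) = -268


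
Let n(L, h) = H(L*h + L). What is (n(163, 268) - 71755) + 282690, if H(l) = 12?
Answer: 210947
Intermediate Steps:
n(L, h) = 12
(n(163, 268) - 71755) + 282690 = (12 - 71755) + 282690 = -71743 + 282690 = 210947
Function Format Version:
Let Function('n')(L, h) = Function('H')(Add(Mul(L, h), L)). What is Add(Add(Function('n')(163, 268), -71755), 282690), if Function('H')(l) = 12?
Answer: 210947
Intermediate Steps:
Function('n')(L, h) = 12
Add(Add(Function('n')(163, 268), -71755), 282690) = Add(Add(12, -71755), 282690) = Add(-71743, 282690) = 210947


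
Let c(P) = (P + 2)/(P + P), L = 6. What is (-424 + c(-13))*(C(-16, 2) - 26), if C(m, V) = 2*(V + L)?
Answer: 55065/13 ≈ 4235.8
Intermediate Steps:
c(P) = (2 + P)/(2*P) (c(P) = (2 + P)/((2*P)) = (2 + P)*(1/(2*P)) = (2 + P)/(2*P))
C(m, V) = 12 + 2*V (C(m, V) = 2*(V + 6) = 2*(6 + V) = 12 + 2*V)
(-424 + c(-13))*(C(-16, 2) - 26) = (-424 + (½)*(2 - 13)/(-13))*((12 + 2*2) - 26) = (-424 + (½)*(-1/13)*(-11))*((12 + 4) - 26) = (-424 + 11/26)*(16 - 26) = -11013/26*(-10) = 55065/13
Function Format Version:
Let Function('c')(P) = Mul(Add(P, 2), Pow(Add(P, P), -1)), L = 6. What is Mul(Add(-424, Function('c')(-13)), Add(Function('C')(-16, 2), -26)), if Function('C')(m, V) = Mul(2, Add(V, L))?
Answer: Rational(55065, 13) ≈ 4235.8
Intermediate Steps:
Function('c')(P) = Mul(Rational(1, 2), Pow(P, -1), Add(2, P)) (Function('c')(P) = Mul(Add(2, P), Pow(Mul(2, P), -1)) = Mul(Add(2, P), Mul(Rational(1, 2), Pow(P, -1))) = Mul(Rational(1, 2), Pow(P, -1), Add(2, P)))
Function('C')(m, V) = Add(12, Mul(2, V)) (Function('C')(m, V) = Mul(2, Add(V, 6)) = Mul(2, Add(6, V)) = Add(12, Mul(2, V)))
Mul(Add(-424, Function('c')(-13)), Add(Function('C')(-16, 2), -26)) = Mul(Add(-424, Mul(Rational(1, 2), Pow(-13, -1), Add(2, -13))), Add(Add(12, Mul(2, 2)), -26)) = Mul(Add(-424, Mul(Rational(1, 2), Rational(-1, 13), -11)), Add(Add(12, 4), -26)) = Mul(Add(-424, Rational(11, 26)), Add(16, -26)) = Mul(Rational(-11013, 26), -10) = Rational(55065, 13)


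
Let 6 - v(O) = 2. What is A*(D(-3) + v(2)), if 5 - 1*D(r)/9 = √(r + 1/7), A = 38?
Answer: 1862 - 684*I*√35/7 ≈ 1862.0 - 578.09*I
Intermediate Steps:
v(O) = 4 (v(O) = 6 - 1*2 = 6 - 2 = 4)
D(r) = 45 - 9*√(⅐ + r) (D(r) = 45 - 9*√(r + 1/7) = 45 - 9*√(r + ⅐) = 45 - 9*√(⅐ + r))
A*(D(-3) + v(2)) = 38*((45 - 9*√(7 + 49*(-3))/7) + 4) = 38*((45 - 9*√(7 - 147)/7) + 4) = 38*((45 - 18*I*√35/7) + 4) = 38*(49 - 18*I*√35/7) = 1862 - 684*I*√35/7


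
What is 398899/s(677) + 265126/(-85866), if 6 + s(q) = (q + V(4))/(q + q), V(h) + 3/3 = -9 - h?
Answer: -7729833103687/106774371 ≈ -72394.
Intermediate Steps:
V(h) = -10 - h (V(h) = -1 + (-9 - h) = -10 - h)
s(q) = -6 + (-14 + q)/(2*q) (s(q) = -6 + (q + (-10 - 1*4))/(q + q) = -6 + (q + (-10 - 4))/((2*q)) = -6 + (q - 14)*(1/(2*q)) = -6 + (-14 + q)*(1/(2*q)) = -6 + (-14 + q)/(2*q))
398899/s(677) + 265126/(-85866) = 398899/(-11/2 - 7/677) + 265126/(-85866) = 398899/(-11/2 - 7*1/677) + 265126*(-1/85866) = 398899/(-11/2 - 7/677) - 132563/42933 = 398899/(-7461/1354) - 132563/42933 = 398899*(-1354/7461) - 132563/42933 = -540109246/7461 - 132563/42933 = -7729833103687/106774371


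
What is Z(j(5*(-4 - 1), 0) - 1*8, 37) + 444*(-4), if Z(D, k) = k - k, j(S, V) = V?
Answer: -1776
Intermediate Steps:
Z(D, k) = 0
Z(j(5*(-4 - 1), 0) - 1*8, 37) + 444*(-4) = 0 + 444*(-4) = 0 - 1776 = -1776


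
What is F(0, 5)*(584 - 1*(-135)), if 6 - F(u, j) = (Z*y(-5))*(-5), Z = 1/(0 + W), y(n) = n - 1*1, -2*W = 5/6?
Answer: 56082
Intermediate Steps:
W = -5/12 (W = -5/(2*6) = -½*⅚ = -5/12 ≈ -0.41667)
y(n) = -1 + n (y(n) = n - 1 = -1 + n)
Z = -12/5 (Z = 1/(0 - 5/12) = 1/(-5/12) = -12/5 ≈ -2.4000)
F(u, j) = 78 (F(u, j) = 6 - (-12*(-1 - 5)/5)*(-5) = 6 - (-12/5*(-6))*(-5) = 6 - 72*(-5)/5 = 6 - 1*(-72) = 6 + 72 = 78)
F(0, 5)*(584 - 1*(-135)) = 78*(584 - 1*(-135)) = 78*(584 + 135) = 78*719 = 56082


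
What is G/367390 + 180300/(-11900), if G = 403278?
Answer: -307207044/21859705 ≈ -14.054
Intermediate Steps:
G/367390 + 180300/(-11900) = 403278/367390 + 180300/(-11900) = 403278*(1/367390) + 180300*(-1/11900) = 201639/183695 - 1803/119 = -307207044/21859705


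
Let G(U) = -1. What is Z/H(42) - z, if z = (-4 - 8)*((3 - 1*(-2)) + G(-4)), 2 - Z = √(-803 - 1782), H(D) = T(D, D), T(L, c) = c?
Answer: 1009/21 - I*√2585/42 ≈ 48.048 - 1.2105*I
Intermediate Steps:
H(D) = D
Z = 2 - I*√2585 (Z = 2 - √(-803 - 1782) = 2 - √(-2585) = 2 - I*√2585 ≈ 2.0 - 50.843*I)
z = -48 (z = (-4 - 8)*((3 - 1*(-2)) - 1) = -12*((3 + 2) - 1) = -12*(5 - 1) = -12*4 = -48)
Z/H(42) - z = (2 - I*√2585)/42 - 1*(-48) = (2 - I*√2585)*(1/42) + 48 = (1/21 - I*√2585/42) + 48 = 1009/21 - I*√2585/42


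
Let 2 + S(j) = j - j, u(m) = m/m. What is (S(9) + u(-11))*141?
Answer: -141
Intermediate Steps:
u(m) = 1
S(j) = -2 (S(j) = -2 + (j - j) = -2 + 0 = -2)
(S(9) + u(-11))*141 = (-2 + 1)*141 = -1*141 = -141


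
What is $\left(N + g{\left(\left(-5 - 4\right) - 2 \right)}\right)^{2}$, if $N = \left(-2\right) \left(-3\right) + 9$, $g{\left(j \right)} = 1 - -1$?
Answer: $289$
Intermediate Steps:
$g{\left(j \right)} = 2$ ($g{\left(j \right)} = 1 + \left(-3 + 4\right) = 1 + 1 = 2$)
$N = 15$ ($N = 6 + 9 = 15$)
$\left(N + g{\left(\left(-5 - 4\right) - 2 \right)}\right)^{2} = \left(15 + 2\right)^{2} = 17^{2} = 289$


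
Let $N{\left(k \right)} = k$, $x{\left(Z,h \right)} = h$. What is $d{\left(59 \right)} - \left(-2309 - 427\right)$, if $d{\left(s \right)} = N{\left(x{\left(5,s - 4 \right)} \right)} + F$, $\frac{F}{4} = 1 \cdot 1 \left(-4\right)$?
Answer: $2775$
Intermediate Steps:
$F = -16$ ($F = 4 \cdot 1 \cdot 1 \left(-4\right) = 4 \cdot 1 \left(-4\right) = 4 \left(-4\right) = -16$)
$d{\left(s \right)} = -20 + s$ ($d{\left(s \right)} = \left(s - 4\right) - 16 = \left(-4 + s\right) - 16 = -20 + s$)
$d{\left(59 \right)} - \left(-2309 - 427\right) = \left(-20 + 59\right) - \left(-2309 - 427\right) = 39 - \left(-2309 - 427\right) = 39 - -2736 = 39 + 2736 = 2775$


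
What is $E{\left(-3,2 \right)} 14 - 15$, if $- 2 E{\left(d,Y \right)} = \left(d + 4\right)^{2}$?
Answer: $-22$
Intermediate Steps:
$E{\left(d,Y \right)} = - \frac{\left(4 + d\right)^{2}}{2}$ ($E{\left(d,Y \right)} = - \frac{\left(d + 4\right)^{2}}{2} = - \frac{\left(4 + d\right)^{2}}{2}$)
$E{\left(-3,2 \right)} 14 - 15 = - \frac{\left(4 - 3\right)^{2}}{2} \cdot 14 - 15 = - \frac{1^{2}}{2} \cdot 14 - 15 = \left(- \frac{1}{2}\right) 1 \cdot 14 - 15 = \left(- \frac{1}{2}\right) 14 - 15 = -7 - 15 = -22$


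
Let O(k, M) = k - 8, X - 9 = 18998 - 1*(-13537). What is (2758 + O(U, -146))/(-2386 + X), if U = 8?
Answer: 1379/15079 ≈ 0.091452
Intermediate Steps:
X = 32544 (X = 9 + (18998 - 1*(-13537)) = 9 + (18998 + 13537) = 9 + 32535 = 32544)
O(k, M) = -8 + k
(2758 + O(U, -146))/(-2386 + X) = (2758 + (-8 + 8))/(-2386 + 32544) = (2758 + 0)/30158 = 2758*(1/30158) = 1379/15079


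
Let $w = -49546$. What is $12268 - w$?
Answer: $61814$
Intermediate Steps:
$12268 - w = 12268 - -49546 = 12268 + 49546 = 61814$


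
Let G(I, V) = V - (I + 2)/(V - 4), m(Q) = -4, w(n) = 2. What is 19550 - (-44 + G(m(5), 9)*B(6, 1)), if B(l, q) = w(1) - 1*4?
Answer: 98064/5 ≈ 19613.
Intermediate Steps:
B(l, q) = -2 (B(l, q) = 2 - 1*4 = 2 - 4 = -2)
G(I, V) = V - (2 + I)/(-4 + V)
19550 - (-44 + G(m(5), 9)*B(6, 1)) = 19550 - (-44 + ((-2 + 9² - 1*(-4) - 4*9)/(-4 + 9))*(-2)) = 19550 - (-44 + ((-2 + 81 + 4 - 36)/5)*(-2)) = 19550 - (-44 + ((⅕)*47)*(-2)) = 19550 - (-44 + (47/5)*(-2)) = 19550 - (-44 - 94/5) = 19550 - 1*(-314/5) = 19550 + 314/5 = 98064/5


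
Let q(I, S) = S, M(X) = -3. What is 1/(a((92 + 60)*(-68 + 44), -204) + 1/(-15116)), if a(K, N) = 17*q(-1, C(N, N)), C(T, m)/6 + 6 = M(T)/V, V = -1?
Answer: -15116/4625497 ≈ -0.0032680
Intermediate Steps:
C(T, m) = -18 (C(T, m) = -36 + 6*(-3/(-1)) = -36 + 6*(-3*(-1)) = -36 + 6*3 = -36 + 18 = -18)
a(K, N) = -306 (a(K, N) = 17*(-18) = -306)
1/(a((92 + 60)*(-68 + 44), -204) + 1/(-15116)) = 1/(-306 + 1/(-15116)) = 1/(-306 - 1/15116) = 1/(-4625497/15116) = -15116/4625497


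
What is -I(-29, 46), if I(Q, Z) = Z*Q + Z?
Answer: 1288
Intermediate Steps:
I(Q, Z) = Z + Q*Z (I(Q, Z) = Q*Z + Z = Z + Q*Z)
-I(-29, 46) = -46*(1 - 29) = -46*(-28) = -1*(-1288) = 1288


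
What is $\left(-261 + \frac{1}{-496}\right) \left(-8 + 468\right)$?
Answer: $- \frac{14887555}{124} \approx -1.2006 \cdot 10^{5}$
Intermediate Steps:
$\left(-261 + \frac{1}{-496}\right) \left(-8 + 468\right) = \left(-261 - \frac{1}{496}\right) 460 = \left(- \frac{129457}{496}\right) 460 = - \frac{14887555}{124}$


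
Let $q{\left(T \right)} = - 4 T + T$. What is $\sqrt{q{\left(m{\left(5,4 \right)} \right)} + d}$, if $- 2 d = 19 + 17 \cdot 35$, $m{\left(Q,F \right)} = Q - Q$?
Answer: $i \sqrt{307} \approx 17.521 i$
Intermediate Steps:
$m{\left(Q,F \right)} = 0$
$q{\left(T \right)} = - 3 T$
$d = -307$ ($d = - \frac{19 + 17 \cdot 35}{2} = - \frac{19 + 595}{2} = \left(- \frac{1}{2}\right) 614 = -307$)
$\sqrt{q{\left(m{\left(5,4 \right)} \right)} + d} = \sqrt{\left(-3\right) 0 - 307} = \sqrt{0 - 307} = \sqrt{-307} = i \sqrt{307}$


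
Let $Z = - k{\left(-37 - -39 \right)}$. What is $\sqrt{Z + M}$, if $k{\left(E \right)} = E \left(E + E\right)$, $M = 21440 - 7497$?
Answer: $\sqrt{13935} \approx 118.05$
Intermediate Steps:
$M = 13943$
$k{\left(E \right)} = 2 E^{2}$ ($k{\left(E \right)} = E 2 E = 2 E^{2}$)
$Z = -8$ ($Z = - 2 \left(-37 - -39\right)^{2} = - 2 \left(-37 + 39\right)^{2} = - 2 \cdot 2^{2} = - 2 \cdot 4 = \left(-1\right) 8 = -8$)
$\sqrt{Z + M} = \sqrt{-8 + 13943} = \sqrt{13935}$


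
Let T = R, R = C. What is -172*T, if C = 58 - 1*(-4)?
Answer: -10664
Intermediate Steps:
C = 62 (C = 58 + 4 = 62)
R = 62
T = 62
-172*T = -172*62 = -10664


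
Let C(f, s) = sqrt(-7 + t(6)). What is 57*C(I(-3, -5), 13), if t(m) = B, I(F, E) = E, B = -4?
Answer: 57*I*sqrt(11) ≈ 189.05*I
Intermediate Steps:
t(m) = -4
C(f, s) = I*sqrt(11) (C(f, s) = sqrt(-7 - 4) = sqrt(-11) = I*sqrt(11))
57*C(I(-3, -5), 13) = 57*(I*sqrt(11)) = 57*I*sqrt(11)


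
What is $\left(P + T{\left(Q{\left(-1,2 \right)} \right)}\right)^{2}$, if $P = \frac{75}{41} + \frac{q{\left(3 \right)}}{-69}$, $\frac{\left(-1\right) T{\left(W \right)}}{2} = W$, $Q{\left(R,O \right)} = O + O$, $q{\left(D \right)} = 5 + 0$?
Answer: $\frac{311946244}{8003241} \approx 38.977$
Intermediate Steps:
$q{\left(D \right)} = 5$
$Q{\left(R,O \right)} = 2 O$
$T{\left(W \right)} = - 2 W$
$P = \frac{4970}{2829}$ ($P = \frac{75}{41} + \frac{5}{-69} = 75 \cdot \frac{1}{41} + 5 \left(- \frac{1}{69}\right) = \frac{75}{41} - \frac{5}{69} = \frac{4970}{2829} \approx 1.7568$)
$\left(P + T{\left(Q{\left(-1,2 \right)} \right)}\right)^{2} = \left(\frac{4970}{2829} - 2 \cdot 2 \cdot 2\right)^{2} = \left(\frac{4970}{2829} - 8\right)^{2} = \left(- \frac{17662}{2829}\right)^{2} = \frac{311946244}{8003241}$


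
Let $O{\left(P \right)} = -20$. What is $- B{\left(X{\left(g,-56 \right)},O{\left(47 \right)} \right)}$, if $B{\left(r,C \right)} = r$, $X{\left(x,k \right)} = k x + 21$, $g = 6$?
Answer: $315$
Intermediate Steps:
$X{\left(x,k \right)} = 21 + k x$
$- B{\left(X{\left(g,-56 \right)},O{\left(47 \right)} \right)} = - (21 - 336) = \left(-1\right) \left(-315\right) = 315$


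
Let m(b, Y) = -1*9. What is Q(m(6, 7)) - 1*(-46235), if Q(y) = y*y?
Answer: 46316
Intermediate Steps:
m(b, Y) = -9
Q(y) = y**2
Q(m(6, 7)) - 1*(-46235) = (-9)**2 - 1*(-46235) = 81 + 46235 = 46316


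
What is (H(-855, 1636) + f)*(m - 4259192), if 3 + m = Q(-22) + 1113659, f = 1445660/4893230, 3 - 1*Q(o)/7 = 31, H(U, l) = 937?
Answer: -1442759207103844/489323 ≈ -2.9485e+9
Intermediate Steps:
Q(o) = -196 (Q(o) = 21 - 7*31 = 21 - 217 = -196)
f = 144566/489323 (f = 1445660*(1/4893230) = 144566/489323 ≈ 0.29544)
m = 1113460 (m = -3 + (-196 + 1113659) = -3 + 1113463 = 1113460)
(H(-855, 1636) + f)*(m - 4259192) = (937 + 144566/489323)*(1113460 - 4259192) = (458640217/489323)*(-3145732) = -1442759207103844/489323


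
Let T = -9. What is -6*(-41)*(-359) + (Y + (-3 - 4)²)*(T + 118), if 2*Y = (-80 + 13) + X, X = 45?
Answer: -84172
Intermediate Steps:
Y = -11 (Y = ((-80 + 13) + 45)/2 = (-67 + 45)/2 = (½)*(-22) = -11)
-6*(-41)*(-359) + (Y + (-3 - 4)²)*(T + 118) = -6*(-41)*(-359) + (-11 + (-3 - 4)²)*(-9 + 118) = 246*(-359) + (-11 + (-7)²)*109 = -88314 + (-11 + 49)*109 = -88314 + 38*109 = -88314 + 4142 = -84172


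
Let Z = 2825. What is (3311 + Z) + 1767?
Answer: 7903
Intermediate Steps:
(3311 + Z) + 1767 = (3311 + 2825) + 1767 = 6136 + 1767 = 7903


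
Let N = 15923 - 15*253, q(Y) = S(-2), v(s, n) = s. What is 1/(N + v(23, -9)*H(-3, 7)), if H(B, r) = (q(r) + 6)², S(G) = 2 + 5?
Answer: 1/16015 ≈ 6.2441e-5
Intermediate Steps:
S(G) = 7
q(Y) = 7
H(B, r) = 169 (H(B, r) = (7 + 6)² = 13² = 169)
N = 12128 (N = 15923 - 1*3795 = 15923 - 3795 = 12128)
1/(N + v(23, -9)*H(-3, 7)) = 1/(12128 + 23*169) = 1/(12128 + 3887) = 1/16015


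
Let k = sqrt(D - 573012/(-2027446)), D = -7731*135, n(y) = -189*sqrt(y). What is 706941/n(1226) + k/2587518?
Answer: -26183*sqrt(1226)/8582 + I*sqrt(119169581732480503)/874342169838 ≈ -106.83 + 0.00039482*I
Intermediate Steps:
D = -1043685
k = 3*I*sqrt(119169581732480503)/1013723 (k = sqrt(-1043685 - 573012/(-2027446)) = sqrt(-1043685 - 573012*(-1/2027446)) = sqrt(-1043685 + 286506/1013723) = sqrt(-1058007202749/1013723) = 3*I*sqrt(119169581732480503)/1013723 ≈ 1021.6*I)
706941/n(1226) + k/2587518 = 706941/((-189*sqrt(1226))) + (3*I*sqrt(119169581732480503)/1013723)/2587518 = 706941*(-sqrt(1226)/231714) + (3*I*sqrt(119169581732480503)/1013723)*(1/2587518) = -26183*sqrt(1226)/8582 + I*sqrt(119169581732480503)/874342169838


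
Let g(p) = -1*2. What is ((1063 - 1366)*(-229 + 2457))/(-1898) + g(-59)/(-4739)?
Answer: 1599613436/4497311 ≈ 355.68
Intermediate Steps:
g(p) = -2
((1063 - 1366)*(-229 + 2457))/(-1898) + g(-59)/(-4739) = ((1063 - 1366)*(-229 + 2457))/(-1898) - 2/(-4739) = -303*2228*(-1/1898) - 2*(-1/4739) = -675084*(-1/1898) + 2/4739 = 337542/949 + 2/4739 = 1599613436/4497311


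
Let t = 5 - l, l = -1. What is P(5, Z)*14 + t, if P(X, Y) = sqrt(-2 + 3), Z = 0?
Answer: 20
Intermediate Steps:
P(X, Y) = 1 (P(X, Y) = sqrt(1) = 1)
t = 6 (t = 5 - 1*(-1) = 5 + 1 = 6)
P(5, Z)*14 + t = 1*14 + 6 = 14 + 6 = 20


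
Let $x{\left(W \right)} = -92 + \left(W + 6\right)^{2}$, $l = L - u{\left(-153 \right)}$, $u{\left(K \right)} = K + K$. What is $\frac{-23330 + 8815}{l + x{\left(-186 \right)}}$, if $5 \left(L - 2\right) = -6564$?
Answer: $- \frac{72575}{156516} \approx -0.46369$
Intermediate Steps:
$L = - \frac{6554}{5}$ ($L = 2 + \frac{1}{5} \left(-6564\right) = 2 - \frac{6564}{5} = - \frac{6554}{5} \approx -1310.8$)
$u{\left(K \right)} = 2 K$
$l = - \frac{5024}{5}$ ($l = - \frac{6554}{5} - 2 \left(-153\right) = - \frac{6554}{5} - -306 = - \frac{6554}{5} + 306 = - \frac{5024}{5} \approx -1004.8$)
$x{\left(W \right)} = -92 + \left(6 + W\right)^{2}$
$\frac{-23330 + 8815}{l + x{\left(-186 \right)}} = \frac{-23330 + 8815}{- \frac{5024}{5} - \left(92 - \left(6 - 186\right)^{2}\right)} = - \frac{14515}{- \frac{5024}{5} - \left(92 - \left(-180\right)^{2}\right)} = - \frac{14515}{- \frac{5024}{5} + \left(-92 + 32400\right)} = - \frac{14515}{- \frac{5024}{5} + 32308} = - \frac{14515}{\frac{156516}{5}} = \left(-14515\right) \frac{5}{156516} = - \frac{72575}{156516}$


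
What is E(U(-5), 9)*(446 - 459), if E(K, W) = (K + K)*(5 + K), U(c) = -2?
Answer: 156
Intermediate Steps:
E(K, W) = 2*K*(5 + K) (E(K, W) = (2*K)*(5 + K) = 2*K*(5 + K))
E(U(-5), 9)*(446 - 459) = (2*(-2)*(5 - 2))*(446 - 459) = (2*(-2)*3)*(-13) = -12*(-13) = 156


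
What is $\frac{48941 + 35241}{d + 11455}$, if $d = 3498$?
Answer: $\frac{84182}{14953} \approx 5.6298$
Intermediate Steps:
$\frac{48941 + 35241}{d + 11455} = \frac{48941 + 35241}{3498 + 11455} = \frac{84182}{14953}$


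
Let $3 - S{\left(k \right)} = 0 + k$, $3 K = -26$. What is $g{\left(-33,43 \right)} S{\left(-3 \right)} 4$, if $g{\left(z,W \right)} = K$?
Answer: $-208$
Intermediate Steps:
$K = - \frac{26}{3}$ ($K = \frac{1}{3} \left(-26\right) = - \frac{26}{3} \approx -8.6667$)
$g{\left(z,W \right)} = - \frac{26}{3}$
$S{\left(k \right)} = 3 - k$ ($S{\left(k \right)} = 3 - \left(0 + k\right) = 3 - k$)
$g{\left(-33,43 \right)} S{\left(-3 \right)} 4 = - \frac{26 \left(3 - -3\right) 4}{3} = - \frac{26 \left(3 + 3\right) 4}{3} = - \frac{26 \cdot 6 \cdot 4}{3} = \left(- \frac{26}{3}\right) 24 = -208$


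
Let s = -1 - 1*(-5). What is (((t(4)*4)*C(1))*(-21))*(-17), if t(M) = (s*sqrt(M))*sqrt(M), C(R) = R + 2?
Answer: 68544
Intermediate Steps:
C(R) = 2 + R
s = 4 (s = -1 + 5 = 4)
t(M) = 4*M (t(M) = (4*sqrt(M))*sqrt(M) = 4*M)
(((t(4)*4)*C(1))*(-21))*(-17) = ((((4*4)*4)*(2 + 1))*(-21))*(-17) = (((16*4)*3)*(-21))*(-17) = ((64*3)*(-21))*(-17) = (192*(-21))*(-17) = -4032*(-17) = 68544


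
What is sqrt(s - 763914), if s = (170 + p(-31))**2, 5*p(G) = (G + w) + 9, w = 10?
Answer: I*sqrt(18395606)/5 ≈ 857.8*I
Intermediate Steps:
p(G) = 19/5 + G/5 (p(G) = ((G + 10) + 9)/5 = ((10 + G) + 9)/5 = (19 + G)/5 = 19/5 + G/5)
s = 702244/25 (s = (170 + (19/5 + (1/5)*(-31)))**2 = (170 + (19/5 - 31/5))**2 = (170 - 12/5)**2 = (838/5)**2 = 702244/25 ≈ 28090.)
sqrt(s - 763914) = sqrt(702244/25 - 763914) = sqrt(-18395606/25) = I*sqrt(18395606)/5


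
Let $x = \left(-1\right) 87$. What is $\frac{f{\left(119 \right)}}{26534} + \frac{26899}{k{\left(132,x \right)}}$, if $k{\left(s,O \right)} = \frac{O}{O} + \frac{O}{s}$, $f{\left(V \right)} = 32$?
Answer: $\frac{15702237692}{199005} \approx 78904.0$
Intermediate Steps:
$x = -87$
$k{\left(s,O \right)} = 1 + \frac{O}{s}$
$\frac{f{\left(119 \right)}}{26534} + \frac{26899}{k{\left(132,x \right)}} = \frac{32}{26534} + \frac{26899}{\frac{1}{132} \left(-87 + 132\right)} = 32 \cdot \frac{1}{26534} + \frac{26899}{\frac{1}{132} \cdot 45} = \frac{16}{13267} + \frac{26899}{\frac{15}{44}} = \frac{16}{13267} + 26899 \cdot \frac{44}{15} = \frac{16}{13267} + \frac{1183556}{15} = \frac{15702237692}{199005}$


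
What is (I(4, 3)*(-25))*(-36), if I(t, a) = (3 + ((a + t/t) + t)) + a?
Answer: 12600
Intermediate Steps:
I(t, a) = 4 + t + 2*a (I(t, a) = (3 + ((a + 1) + t)) + a = (3 + ((1 + a) + t)) + a = (3 + (1 + a + t)) + a = (4 + a + t) + a = 4 + t + 2*a)
(I(4, 3)*(-25))*(-36) = ((4 + 4 + 2*3)*(-25))*(-36) = ((4 + 4 + 6)*(-25))*(-36) = (14*(-25))*(-36) = -350*(-36) = 12600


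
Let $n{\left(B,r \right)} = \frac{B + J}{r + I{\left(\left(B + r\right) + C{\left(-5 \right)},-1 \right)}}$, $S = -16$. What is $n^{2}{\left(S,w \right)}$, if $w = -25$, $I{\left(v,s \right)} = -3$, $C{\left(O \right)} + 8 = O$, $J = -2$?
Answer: $\frac{81}{196} \approx 0.41327$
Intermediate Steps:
$C{\left(O \right)} = -8 + O$
$n{\left(B,r \right)} = \frac{-2 + B}{-3 + r}$ ($n{\left(B,r \right)} = \frac{B - 2}{r - 3} = \frac{-2 + B}{-3 + r}$)
$n^{2}{\left(S,w \right)} = \left(\frac{-2 - 16}{-3 - 25}\right)^{2} = \left(\frac{1}{-28} \left(-18\right)\right)^{2} = \left(\left(- \frac{1}{28}\right) \left(-18\right)\right)^{2} = \left(\frac{9}{14}\right)^{2} = \frac{81}{196}$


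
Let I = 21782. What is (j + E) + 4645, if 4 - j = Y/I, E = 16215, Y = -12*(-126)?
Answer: 227229068/10891 ≈ 20864.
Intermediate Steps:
Y = 1512
j = 42808/10891 (j = 4 - 1512/21782 = 4 - 1*756/10891 = 4 - 756/10891 = 42808/10891 ≈ 3.9306)
(j + E) + 4645 = (42808/10891 + 16215) + 4645 = 176640373/10891 + 4645 = 227229068/10891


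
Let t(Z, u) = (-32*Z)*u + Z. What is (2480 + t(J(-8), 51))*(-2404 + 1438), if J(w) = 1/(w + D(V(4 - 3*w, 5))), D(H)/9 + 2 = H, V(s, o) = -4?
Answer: -75053853/31 ≈ -2.4211e+6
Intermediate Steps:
D(H) = -18 + 9*H
J(w) = 1/(-54 + w) (J(w) = 1/(w + (-18 + 9*(-4))) = 1/(w + (-18 - 36)) = 1/(w - 54) = 1/(-54 + w))
t(Z, u) = Z - 32*Z*u (t(Z, u) = -32*Z*u + Z = Z - 32*Z*u)
(2480 + t(J(-8), 51))*(-2404 + 1438) = (2480 + (1 - 32*51)/(-54 - 8))*(-2404 + 1438) = (2480 + (1 - 1632)/(-62))*(-966) = (2480 - 1/62*(-1631))*(-966) = (2480 + 1631/62)*(-966) = (155391/62)*(-966) = -75053853/31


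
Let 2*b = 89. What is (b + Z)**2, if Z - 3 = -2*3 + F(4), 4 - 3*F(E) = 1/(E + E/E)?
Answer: 1646089/900 ≈ 1829.0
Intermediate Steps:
F(E) = 4/3 - 1/(3*(1 + E)) (F(E) = 4/3 - 1/(3*(E + E/E)) = 4/3 - 1/(3*(E + 1)) = 4/3 - 1/(3*(1 + E)))
b = 89/2 (b = (1/2)*89 = 89/2 ≈ 44.500)
Z = -26/15 (Z = 3 + (-2*3 + (3 + 4*4)/(3*(1 + 4))) = 3 + (-6 + (1/3)*(3 + 16)/5) = 3 + (-6 + (1/3)*(1/5)*19) = 3 + (-6 + 19/15) = 3 - 71/15 = -26/15 ≈ -1.7333)
(b + Z)**2 = (89/2 - 26/15)**2 = (1283/30)**2 = 1646089/900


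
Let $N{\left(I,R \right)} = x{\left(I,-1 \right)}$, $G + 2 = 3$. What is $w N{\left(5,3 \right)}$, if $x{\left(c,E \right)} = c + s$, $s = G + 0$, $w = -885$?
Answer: $-5310$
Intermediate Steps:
$G = 1$ ($G = -2 + 3 = 1$)
$s = 1$ ($s = 1 + 0 = 1$)
$x{\left(c,E \right)} = 1 + c$ ($x{\left(c,E \right)} = c + 1 = 1 + c$)
$N{\left(I,R \right)} = 1 + I$
$w N{\left(5,3 \right)} = - 885 \left(1 + 5\right) = \left(-885\right) 6 = -5310$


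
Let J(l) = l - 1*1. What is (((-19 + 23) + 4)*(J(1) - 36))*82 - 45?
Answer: -23661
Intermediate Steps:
J(l) = -1 + l (J(l) = l - 1 = -1 + l)
(((-19 + 23) + 4)*(J(1) - 36))*82 - 45 = (((-19 + 23) + 4)*((-1 + 1) - 36))*82 - 45 = ((4 + 4)*(0 - 36))*82 - 45 = (8*(-36))*82 - 45 = -288*82 - 45 = -23616 - 45 = -23661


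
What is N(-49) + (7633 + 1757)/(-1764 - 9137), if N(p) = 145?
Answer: 1571255/10901 ≈ 144.14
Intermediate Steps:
N(-49) + (7633 + 1757)/(-1764 - 9137) = 145 + (7633 + 1757)/(-1764 - 9137) = 145 + 9390/(-10901) = 145 + 9390*(-1/10901) = 145 - 9390/10901 = 1571255/10901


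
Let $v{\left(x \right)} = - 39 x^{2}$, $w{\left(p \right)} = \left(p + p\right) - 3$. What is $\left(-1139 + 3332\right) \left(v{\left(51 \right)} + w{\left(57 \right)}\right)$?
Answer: $-222212304$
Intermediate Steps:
$w{\left(p \right)} = -3 + 2 p$ ($w{\left(p \right)} = 2 p - 3 = -3 + 2 p$)
$\left(-1139 + 3332\right) \left(v{\left(51 \right)} + w{\left(57 \right)}\right) = \left(-1139 + 3332\right) \left(- 39 \cdot 51^{2} + \left(-3 + 2 \cdot 57\right)\right) = 2193 \left(\left(-39\right) 2601 + \left(-3 + 114\right)\right) = 2193 \left(-101439 + 111\right) = 2193 \left(-101328\right) = -222212304$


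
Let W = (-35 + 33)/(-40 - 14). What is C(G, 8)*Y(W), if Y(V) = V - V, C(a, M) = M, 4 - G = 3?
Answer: 0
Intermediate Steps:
G = 1 (G = 4 - 1*3 = 4 - 3 = 1)
W = 1/27 (W = -2/(-54) = -2*(-1/54) = 1/27 ≈ 0.037037)
Y(V) = 0
C(G, 8)*Y(W) = 8*0 = 0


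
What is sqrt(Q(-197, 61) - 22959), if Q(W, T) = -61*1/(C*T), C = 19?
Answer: I*sqrt(8288218)/19 ≈ 151.52*I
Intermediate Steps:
Q(W, T) = -61/(19*T) (Q(W, T) = -61*1/(19*T) = -61/(19*T))
sqrt(Q(-197, 61) - 22959) = sqrt(-61/19/61 - 22959) = sqrt(-61/19*1/61 - 22959) = sqrt(-1/19 - 22959) = sqrt(-436222/19) = I*sqrt(8288218)/19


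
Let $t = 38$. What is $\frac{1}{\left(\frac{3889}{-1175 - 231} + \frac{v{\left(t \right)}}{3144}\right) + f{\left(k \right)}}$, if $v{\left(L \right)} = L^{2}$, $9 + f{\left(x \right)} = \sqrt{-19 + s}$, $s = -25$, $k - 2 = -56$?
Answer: $- \frac{215760637608}{3279175049467} - \frac{76330085841 i \sqrt{11}}{6558350098934} \approx -0.065797 - 0.038601 i$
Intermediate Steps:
$k = -54$ ($k = 2 - 56 = -54$)
$f{\left(x \right)} = -9 + 2 i \sqrt{11}$ ($f{\left(x \right)} = -9 + \sqrt{-19 - 25} = -9 + \sqrt{-44} = -9 + 2 i \sqrt{11}$)
$\frac{1}{\left(\frac{3889}{-1175 - 231} + \frac{v{\left(t \right)}}{3144}\right) + f{\left(k \right)}} = \frac{1}{\left(\frac{3889}{-1175 - 231} + \frac{38^{2}}{3144}\right) - \left(9 - 2 i \sqrt{11}\right)} = \frac{1}{\left(\frac{3889}{-1406} + 1444 \cdot \frac{1}{3144}\right) - \left(9 - 2 i \sqrt{11}\right)} = \frac{1}{\left(3889 \left(- \frac{1}{1406}\right) + \frac{361}{786}\right) - \left(9 - 2 i \sqrt{11}\right)} = \frac{1}{\left(- \frac{3889}{1406} + \frac{361}{786}\right) - \left(9 - 2 i \sqrt{11}\right)} = \frac{1}{- \frac{637297}{276279} - \left(9 - 2 i \sqrt{11}\right)} = \frac{1}{- \frac{3123808}{276279} + 2 i \sqrt{11}}$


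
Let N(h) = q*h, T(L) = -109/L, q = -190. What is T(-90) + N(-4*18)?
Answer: 1231309/90 ≈ 13681.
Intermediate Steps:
N(h) = -190*h
T(-90) + N(-4*18) = -109/(-90) - (-760)*18 = -109*(-1/90) - 190*(-72) = 109/90 + 13680 = 1231309/90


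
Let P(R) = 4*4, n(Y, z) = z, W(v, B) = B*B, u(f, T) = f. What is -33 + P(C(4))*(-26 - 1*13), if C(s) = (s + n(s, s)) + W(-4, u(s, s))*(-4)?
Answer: -657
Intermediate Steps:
W(v, B) = B²
C(s) = -4*s² + 2*s (C(s) = (s + s) + s²*(-4) = 2*s - 4*s² = -4*s² + 2*s)
P(R) = 16
-33 + P(C(4))*(-26 - 1*13) = -33 + 16*(-26 - 1*13) = -33 + 16*(-26 - 13) = -33 + 16*(-39) = -33 - 624 = -657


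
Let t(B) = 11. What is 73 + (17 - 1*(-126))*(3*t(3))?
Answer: 4792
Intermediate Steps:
73 + (17 - 1*(-126))*(3*t(3)) = 73 + (17 - 1*(-126))*(3*11) = 73 + (17 + 126)*33 = 73 + 143*33 = 73 + 4719 = 4792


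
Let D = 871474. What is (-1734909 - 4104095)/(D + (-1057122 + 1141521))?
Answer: -5839004/955873 ≈ -6.1086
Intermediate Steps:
(-1734909 - 4104095)/(D + (-1057122 + 1141521)) = (-1734909 - 4104095)/(871474 + (-1057122 + 1141521)) = -5839004/(871474 + 84399) = -5839004/955873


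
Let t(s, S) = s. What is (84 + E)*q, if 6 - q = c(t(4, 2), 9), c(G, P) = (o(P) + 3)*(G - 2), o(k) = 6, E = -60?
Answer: -288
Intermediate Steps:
c(G, P) = -18 + 9*G (c(G, P) = (6 + 3)*(G - 2) = 9*(-2 + G) = -18 + 9*G)
q = -12 (q = 6 - (-18 + 9*4) = 6 - (-18 + 36) = 6 - 1*18 = 6 - 18 = -12)
(84 + E)*q = (84 - 60)*(-12) = 24*(-12) = -288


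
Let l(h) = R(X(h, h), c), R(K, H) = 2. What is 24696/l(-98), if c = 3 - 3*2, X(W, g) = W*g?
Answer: 12348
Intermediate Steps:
c = -3 (c = 3 - 6 = -3)
l(h) = 2
24696/l(-98) = 24696/2 = 24696*(½) = 12348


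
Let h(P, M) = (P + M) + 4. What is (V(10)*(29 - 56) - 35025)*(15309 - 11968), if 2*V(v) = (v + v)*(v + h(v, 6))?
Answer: -144080625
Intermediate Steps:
h(P, M) = 4 + M + P (h(P, M) = (M + P) + 4 = 4 + M + P)
V(v) = v*(10 + 2*v) (V(v) = ((v + v)*(v + (4 + 6 + v)))/2 = ((2*v)*(v + (10 + v)))/2 = ((2*v)*(10 + 2*v))/2 = (2*v*(10 + 2*v))/2 = v*(10 + 2*v))
(V(10)*(29 - 56) - 35025)*(15309 - 11968) = ((2*10*(5 + 10))*(29 - 56) - 35025)*(15309 - 11968) = ((2*10*15)*(-27) - 35025)*3341 = (300*(-27) - 35025)*3341 = (-8100 - 35025)*3341 = -43125*3341 = -144080625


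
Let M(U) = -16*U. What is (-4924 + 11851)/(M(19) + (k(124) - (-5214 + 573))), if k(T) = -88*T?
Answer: -6927/6575 ≈ -1.0535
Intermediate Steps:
(-4924 + 11851)/(M(19) + (k(124) - (-5214 + 573))) = (-4924 + 11851)/(-16*19 + (-88*124 - (-5214 + 573))) = 6927/(-304 + (-10912 - 1*(-4641))) = 6927/(-304 + (-10912 + 4641)) = 6927/(-304 - 6271) = 6927/(-6575) = 6927*(-1/6575) = -6927/6575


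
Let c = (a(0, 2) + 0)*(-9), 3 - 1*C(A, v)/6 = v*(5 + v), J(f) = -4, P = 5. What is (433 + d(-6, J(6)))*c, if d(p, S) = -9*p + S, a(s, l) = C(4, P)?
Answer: 1225854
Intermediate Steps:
C(A, v) = 18 - 6*v*(5 + v)
a(s, l) = -282 (a(s, l) = 18 - 30*5 - 6*5**2 = 18 - 150 - 6*25 = 18 - 150 - 150 = -282)
c = 2538 (c = (-282 + 0)*(-9) = -282*(-9) = 2538)
d(p, S) = S - 9*p
(433 + d(-6, J(6)))*c = (433 + (-4 - 9*(-6)))*2538 = (433 + (-4 + 54))*2538 = (433 + 50)*2538 = 483*2538 = 1225854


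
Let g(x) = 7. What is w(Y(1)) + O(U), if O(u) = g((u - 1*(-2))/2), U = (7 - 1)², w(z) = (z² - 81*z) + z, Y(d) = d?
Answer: -72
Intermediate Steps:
w(z) = z² - 80*z
U = 36 (U = 6² = 36)
O(u) = 7
w(Y(1)) + O(U) = 1*(-80 + 1) + 7 = 1*(-79) + 7 = -79 + 7 = -72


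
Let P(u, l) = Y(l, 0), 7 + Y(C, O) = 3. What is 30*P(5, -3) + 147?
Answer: 27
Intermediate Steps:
Y(C, O) = -4 (Y(C, O) = -7 + 3 = -4)
P(u, l) = -4
30*P(5, -3) + 147 = 30*(-4) + 147 = -120 + 147 = 27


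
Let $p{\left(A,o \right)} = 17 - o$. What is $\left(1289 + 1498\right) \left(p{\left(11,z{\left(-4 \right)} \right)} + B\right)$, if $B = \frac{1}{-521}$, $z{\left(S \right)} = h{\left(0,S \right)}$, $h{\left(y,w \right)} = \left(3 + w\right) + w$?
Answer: $\frac{31941807}{521} \approx 61309.0$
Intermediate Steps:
$h{\left(y,w \right)} = 3 + 2 w$
$z{\left(S \right)} = 3 + 2 S$
$B = - \frac{1}{521} \approx -0.0019194$
$\left(1289 + 1498\right) \left(p{\left(11,z{\left(-4 \right)} \right)} + B\right) = \left(1289 + 1498\right) \left(\left(17 - \left(3 + 2 \left(-4\right)\right)\right) - \frac{1}{521}\right) = 2787 \left(\left(17 - \left(3 - 8\right)\right) - \frac{1}{521}\right) = 2787 \left(\left(17 - -5\right) - \frac{1}{521}\right) = 2787 \left(\left(17 + 5\right) - \frac{1}{521}\right) = 2787 \left(22 - \frac{1}{521}\right) = 2787 \cdot \frac{11461}{521} = \frac{31941807}{521}$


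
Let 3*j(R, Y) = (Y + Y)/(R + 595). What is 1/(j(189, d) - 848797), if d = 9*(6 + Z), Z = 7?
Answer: -392/332728385 ≈ -1.1781e-6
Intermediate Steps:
d = 117 (d = 9*(6 + 7) = 9*13 = 117)
j(R, Y) = 2*Y/(3*(595 + R)) (j(R, Y) = ((Y + Y)/(R + 595))/3 = ((2*Y)/(595 + R))/3 = (2*Y/(595 + R))/3 = 2*Y/(3*(595 + R)))
1/(j(189, d) - 848797) = 1/((⅔)*117/(595 + 189) - 848797) = 1/((⅔)*117/784 - 848797) = 1/((⅔)*117*(1/784) - 848797) = 1/(39/392 - 848797) = 1/(-332728385/392) = -392/332728385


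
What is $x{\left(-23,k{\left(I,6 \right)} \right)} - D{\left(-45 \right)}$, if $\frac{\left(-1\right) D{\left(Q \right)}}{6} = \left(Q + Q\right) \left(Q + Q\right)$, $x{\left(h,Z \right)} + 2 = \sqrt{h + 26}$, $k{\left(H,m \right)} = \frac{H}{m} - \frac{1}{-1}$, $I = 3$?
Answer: $48598 + \sqrt{3} \approx 48600.0$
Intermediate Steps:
$k{\left(H,m \right)} = 1 + \frac{H}{m}$ ($k{\left(H,m \right)} = \frac{H}{m} - -1 = \frac{H}{m} + 1 = 1 + \frac{H}{m}$)
$x{\left(h,Z \right)} = -2 + \sqrt{26 + h}$ ($x{\left(h,Z \right)} = -2 + \sqrt{h + 26} = -2 + \sqrt{26 + h}$)
$D{\left(Q \right)} = - 24 Q^{2}$ ($D{\left(Q \right)} = - 6 \left(Q + Q\right) \left(Q + Q\right) = - 6 \cdot 2 Q 2 Q = - 6 \cdot 4 Q^{2} = - 24 Q^{2}$)
$x{\left(-23,k{\left(I,6 \right)} \right)} - D{\left(-45 \right)} = \left(-2 + \sqrt{26 - 23}\right) - - 24 \left(-45\right)^{2} = \left(-2 + \sqrt{3}\right) - \left(-24\right) 2025 = \left(-2 + \sqrt{3}\right) - -48600 = \left(-2 + \sqrt{3}\right) + 48600 = 48598 + \sqrt{3}$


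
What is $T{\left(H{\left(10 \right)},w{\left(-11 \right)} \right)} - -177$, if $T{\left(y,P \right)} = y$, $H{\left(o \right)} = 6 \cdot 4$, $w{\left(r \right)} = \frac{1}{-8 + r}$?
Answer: $201$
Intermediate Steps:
$H{\left(o \right)} = 24$
$T{\left(H{\left(10 \right)},w{\left(-11 \right)} \right)} - -177 = 24 - -177 = 24 + 177 = 201$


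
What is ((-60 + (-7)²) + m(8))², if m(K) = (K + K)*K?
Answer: 13689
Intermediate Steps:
m(K) = 2*K² (m(K) = (2*K)*K = 2*K²)
((-60 + (-7)²) + m(8))² = ((-60 + (-7)²) + 2*8²)² = ((-60 + 49) + 2*64)² = (-11 + 128)² = 117² = 13689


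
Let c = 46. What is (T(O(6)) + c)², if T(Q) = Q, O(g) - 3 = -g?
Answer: 1849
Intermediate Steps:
O(g) = 3 - g
(T(O(6)) + c)² = ((3 - 1*6) + 46)² = ((3 - 6) + 46)² = (-3 + 46)² = 43² = 1849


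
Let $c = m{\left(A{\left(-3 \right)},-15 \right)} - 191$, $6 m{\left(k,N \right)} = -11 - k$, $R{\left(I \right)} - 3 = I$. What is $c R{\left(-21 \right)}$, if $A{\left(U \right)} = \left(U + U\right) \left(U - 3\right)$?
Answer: $3579$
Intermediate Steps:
$A{\left(U \right)} = 2 U \left(-3 + U\right)$
$R{\left(I \right)} = 3 + I$
$m{\left(k,N \right)} = - \frac{11}{6} - \frac{k}{6}$ ($m{\left(k,N \right)} = \frac{-11 - k}{6} = - \frac{11}{6} - \frac{k}{6}$)
$c = - \frac{1193}{6}$ ($c = \left(- \frac{11}{6} - \frac{2 \left(-3\right) \left(-3 - 3\right)}{6}\right) - 191 = \left(- \frac{11}{6} - \frac{2 \left(-3\right) \left(-6\right)}{6}\right) - 191 = \left(- \frac{11}{6} - 6\right) - 191 = - \frac{47}{6} - 191 = - \frac{1193}{6} \approx -198.83$)
$c R{\left(-21 \right)} = - \frac{1193 \left(3 - 21\right)}{6} = \left(- \frac{1193}{6}\right) \left(-18\right) = 3579$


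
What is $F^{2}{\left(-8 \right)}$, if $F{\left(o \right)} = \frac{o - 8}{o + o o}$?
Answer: $\frac{4}{49} \approx 0.081633$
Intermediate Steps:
$F{\left(o \right)} = \frac{-8 + o}{o + o^{2}}$
$F^{2}{\left(-8 \right)} = \left(\frac{-8 - 8}{\left(-8\right) \left(1 - 8\right)}\right)^{2} = \left(\left(- \frac{1}{8}\right) \frac{1}{-7} \left(-16\right)\right)^{2} = \left(\left(- \frac{1}{8}\right) \left(- \frac{1}{7}\right) \left(-16\right)\right)^{2} = \left(- \frac{2}{7}\right)^{2} = \frac{4}{49}$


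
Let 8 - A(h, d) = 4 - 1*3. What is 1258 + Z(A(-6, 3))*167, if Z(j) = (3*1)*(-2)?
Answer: 256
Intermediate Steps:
A(h, d) = 7 (A(h, d) = 8 - (4 - 1*3) = 8 - (4 - 3) = 8 - 1*1 = 8 - 1 = 7)
Z(j) = -6 (Z(j) = 3*(-2) = -6)
1258 + Z(A(-6, 3))*167 = 1258 - 6*167 = 1258 - 1002 = 256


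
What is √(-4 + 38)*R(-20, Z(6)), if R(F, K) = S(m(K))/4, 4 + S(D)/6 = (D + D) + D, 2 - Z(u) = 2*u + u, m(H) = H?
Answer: -78*√34 ≈ -454.81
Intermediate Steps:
Z(u) = 2 - 3*u (Z(u) = 2 - (2*u + u) = 2 - 3*u)
S(D) = -24 + 18*D (S(D) = -24 + 6*((D + D) + D) = -24 + 6*(2*D + D) = -24 + 6*(3*D) = -24 + 18*D)
R(F, K) = -6 + 9*K/2 (R(F, K) = (-24 + 18*K)/4 = (-24 + 18*K)*(¼) = -6 + 9*K/2)
√(-4 + 38)*R(-20, Z(6)) = √(-4 + 38)*(-6 + 9*(2 - 3*6)/2) = √34*(-6 + 9*(2 - 18)/2) = √34*(-6 + (9/2)*(-16)) = √34*(-6 - 72) = √34*(-78) = -78*√34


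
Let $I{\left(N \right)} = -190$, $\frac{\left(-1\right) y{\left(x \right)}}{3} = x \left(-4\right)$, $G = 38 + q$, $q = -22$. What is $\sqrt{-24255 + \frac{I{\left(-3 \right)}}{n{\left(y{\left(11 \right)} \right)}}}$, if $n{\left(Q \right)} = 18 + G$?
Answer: $\frac{i \sqrt{7011310}}{17} \approx 155.76 i$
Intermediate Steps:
$G = 16$ ($G = 38 - 22 = 16$)
$y{\left(x \right)} = 12 x$ ($y{\left(x \right)} = - 3 x \left(-4\right) = - 3 \left(- 4 x\right) = 12 x$)
$n{\left(Q \right)} = 34$ ($n{\left(Q \right)} = 18 + 16 = 34$)
$\sqrt{-24255 + \frac{I{\left(-3 \right)}}{n{\left(y{\left(11 \right)} \right)}}} = \sqrt{-24255 - \frac{190}{34}} = \sqrt{-24255 - \frac{95}{17}} = \sqrt{- \frac{412430}{17}} = \frac{i \sqrt{7011310}}{17}$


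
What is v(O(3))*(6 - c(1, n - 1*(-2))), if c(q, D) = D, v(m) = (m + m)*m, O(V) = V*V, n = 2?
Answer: 324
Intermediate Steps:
O(V) = V**2
v(m) = 2*m**2 (v(m) = (2*m)*m = 2*m**2)
v(O(3))*(6 - c(1, n - 1*(-2))) = (2*(3**2)**2)*(6 - (2 - 1*(-2))) = (2*9**2)*(6 - (2 + 2)) = (2*81)*(6 - 1*4) = 162*(6 - 4) = 162*2 = 324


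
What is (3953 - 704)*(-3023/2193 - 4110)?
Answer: -9764601999/731 ≈ -1.3358e+7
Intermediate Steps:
(3953 - 704)*(-3023/2193 - 4110) = 3249*(-3023*1/2193 - 4110) = 3249*(-3023/2193 - 4110) = 3249*(-9016253/2193) = -9764601999/731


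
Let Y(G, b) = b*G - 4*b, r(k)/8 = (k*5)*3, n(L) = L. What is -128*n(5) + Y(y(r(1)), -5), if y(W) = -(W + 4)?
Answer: 0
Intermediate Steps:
r(k) = 120*k (r(k) = 8*((k*5)*3) = 8*((5*k)*3) = 8*(15*k) = 120*k)
y(W) = -4 - W (y(W) = -(4 + W) = -4 - W)
Y(G, b) = -4*b + G*b (Y(G, b) = G*b - 4*b = -4*b + G*b)
-128*n(5) + Y(y(r(1)), -5) = -128*5 - 5*(-4 + (-4 - 120)) = -640 - 5*(-4 + (-4 - 1*120)) = -640 - 5*(-4 + (-4 - 120)) = -640 - 5*(-4 - 124) = -640 - 5*(-128) = -640 + 640 = 0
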